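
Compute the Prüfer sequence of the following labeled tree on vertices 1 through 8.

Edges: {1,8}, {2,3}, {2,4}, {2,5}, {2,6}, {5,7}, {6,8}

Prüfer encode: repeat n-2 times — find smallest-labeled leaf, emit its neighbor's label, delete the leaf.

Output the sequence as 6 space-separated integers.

Step 1: leaves = {1,3,4,7}. Remove smallest leaf 1, emit neighbor 8.
Step 2: leaves = {3,4,7,8}. Remove smallest leaf 3, emit neighbor 2.
Step 3: leaves = {4,7,8}. Remove smallest leaf 4, emit neighbor 2.
Step 4: leaves = {7,8}. Remove smallest leaf 7, emit neighbor 5.
Step 5: leaves = {5,8}. Remove smallest leaf 5, emit neighbor 2.
Step 6: leaves = {2,8}. Remove smallest leaf 2, emit neighbor 6.
Done: 2 vertices remain (6, 8). Sequence = [8 2 2 5 2 6]

Answer: 8 2 2 5 2 6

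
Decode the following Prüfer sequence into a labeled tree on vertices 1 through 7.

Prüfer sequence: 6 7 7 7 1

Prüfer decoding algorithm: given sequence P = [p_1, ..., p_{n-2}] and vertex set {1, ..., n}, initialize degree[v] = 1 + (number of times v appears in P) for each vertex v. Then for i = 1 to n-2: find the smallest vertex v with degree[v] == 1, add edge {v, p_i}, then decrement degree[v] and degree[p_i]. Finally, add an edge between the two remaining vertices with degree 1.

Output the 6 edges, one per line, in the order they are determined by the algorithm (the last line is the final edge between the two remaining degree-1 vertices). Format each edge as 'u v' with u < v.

Answer: 2 6
3 7
4 7
5 7
1 6
1 7

Derivation:
Initial degrees: {1:2, 2:1, 3:1, 4:1, 5:1, 6:2, 7:4}
Step 1: smallest deg-1 vertex = 2, p_1 = 6. Add edge {2,6}. Now deg[2]=0, deg[6]=1.
Step 2: smallest deg-1 vertex = 3, p_2 = 7. Add edge {3,7}. Now deg[3]=0, deg[7]=3.
Step 3: smallest deg-1 vertex = 4, p_3 = 7. Add edge {4,7}. Now deg[4]=0, deg[7]=2.
Step 4: smallest deg-1 vertex = 5, p_4 = 7. Add edge {5,7}. Now deg[5]=0, deg[7]=1.
Step 5: smallest deg-1 vertex = 6, p_5 = 1. Add edge {1,6}. Now deg[6]=0, deg[1]=1.
Final: two remaining deg-1 vertices are 1, 7. Add edge {1,7}.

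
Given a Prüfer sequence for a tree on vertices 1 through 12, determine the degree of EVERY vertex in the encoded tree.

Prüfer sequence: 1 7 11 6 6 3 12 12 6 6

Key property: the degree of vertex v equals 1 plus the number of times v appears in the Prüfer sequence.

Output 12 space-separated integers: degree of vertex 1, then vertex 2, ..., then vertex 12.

Answer: 2 1 2 1 1 5 2 1 1 1 2 3

Derivation:
p_1 = 1: count[1] becomes 1
p_2 = 7: count[7] becomes 1
p_3 = 11: count[11] becomes 1
p_4 = 6: count[6] becomes 1
p_5 = 6: count[6] becomes 2
p_6 = 3: count[3] becomes 1
p_7 = 12: count[12] becomes 1
p_8 = 12: count[12] becomes 2
p_9 = 6: count[6] becomes 3
p_10 = 6: count[6] becomes 4
Degrees (1 + count): deg[1]=1+1=2, deg[2]=1+0=1, deg[3]=1+1=2, deg[4]=1+0=1, deg[5]=1+0=1, deg[6]=1+4=5, deg[7]=1+1=2, deg[8]=1+0=1, deg[9]=1+0=1, deg[10]=1+0=1, deg[11]=1+1=2, deg[12]=1+2=3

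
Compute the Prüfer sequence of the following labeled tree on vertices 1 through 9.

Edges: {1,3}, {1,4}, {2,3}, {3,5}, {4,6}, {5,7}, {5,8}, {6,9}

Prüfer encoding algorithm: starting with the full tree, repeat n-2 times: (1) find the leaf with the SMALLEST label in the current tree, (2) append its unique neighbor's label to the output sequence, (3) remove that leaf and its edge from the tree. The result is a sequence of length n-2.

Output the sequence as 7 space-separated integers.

Answer: 3 5 5 3 1 4 6

Derivation:
Step 1: leaves = {2,7,8,9}. Remove smallest leaf 2, emit neighbor 3.
Step 2: leaves = {7,8,9}. Remove smallest leaf 7, emit neighbor 5.
Step 3: leaves = {8,9}. Remove smallest leaf 8, emit neighbor 5.
Step 4: leaves = {5,9}. Remove smallest leaf 5, emit neighbor 3.
Step 5: leaves = {3,9}. Remove smallest leaf 3, emit neighbor 1.
Step 6: leaves = {1,9}. Remove smallest leaf 1, emit neighbor 4.
Step 7: leaves = {4,9}. Remove smallest leaf 4, emit neighbor 6.
Done: 2 vertices remain (6, 9). Sequence = [3 5 5 3 1 4 6]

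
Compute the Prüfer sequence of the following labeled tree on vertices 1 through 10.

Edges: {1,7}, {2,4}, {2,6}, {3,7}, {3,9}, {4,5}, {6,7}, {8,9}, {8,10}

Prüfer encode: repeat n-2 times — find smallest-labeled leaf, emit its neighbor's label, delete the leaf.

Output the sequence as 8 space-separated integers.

Answer: 7 4 2 6 7 3 9 8

Derivation:
Step 1: leaves = {1,5,10}. Remove smallest leaf 1, emit neighbor 7.
Step 2: leaves = {5,10}. Remove smallest leaf 5, emit neighbor 4.
Step 3: leaves = {4,10}. Remove smallest leaf 4, emit neighbor 2.
Step 4: leaves = {2,10}. Remove smallest leaf 2, emit neighbor 6.
Step 5: leaves = {6,10}. Remove smallest leaf 6, emit neighbor 7.
Step 6: leaves = {7,10}. Remove smallest leaf 7, emit neighbor 3.
Step 7: leaves = {3,10}. Remove smallest leaf 3, emit neighbor 9.
Step 8: leaves = {9,10}. Remove smallest leaf 9, emit neighbor 8.
Done: 2 vertices remain (8, 10). Sequence = [7 4 2 6 7 3 9 8]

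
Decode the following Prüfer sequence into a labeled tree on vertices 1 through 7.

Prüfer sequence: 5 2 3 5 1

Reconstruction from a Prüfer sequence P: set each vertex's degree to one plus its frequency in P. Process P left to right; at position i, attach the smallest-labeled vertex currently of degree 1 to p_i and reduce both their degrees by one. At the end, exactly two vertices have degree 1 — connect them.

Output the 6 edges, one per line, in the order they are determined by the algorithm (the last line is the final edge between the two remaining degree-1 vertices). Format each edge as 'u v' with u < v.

Answer: 4 5
2 6
2 3
3 5
1 5
1 7

Derivation:
Initial degrees: {1:2, 2:2, 3:2, 4:1, 5:3, 6:1, 7:1}
Step 1: smallest deg-1 vertex = 4, p_1 = 5. Add edge {4,5}. Now deg[4]=0, deg[5]=2.
Step 2: smallest deg-1 vertex = 6, p_2 = 2. Add edge {2,6}. Now deg[6]=0, deg[2]=1.
Step 3: smallest deg-1 vertex = 2, p_3 = 3. Add edge {2,3}. Now deg[2]=0, deg[3]=1.
Step 4: smallest deg-1 vertex = 3, p_4 = 5. Add edge {3,5}. Now deg[3]=0, deg[5]=1.
Step 5: smallest deg-1 vertex = 5, p_5 = 1. Add edge {1,5}. Now deg[5]=0, deg[1]=1.
Final: two remaining deg-1 vertices are 1, 7. Add edge {1,7}.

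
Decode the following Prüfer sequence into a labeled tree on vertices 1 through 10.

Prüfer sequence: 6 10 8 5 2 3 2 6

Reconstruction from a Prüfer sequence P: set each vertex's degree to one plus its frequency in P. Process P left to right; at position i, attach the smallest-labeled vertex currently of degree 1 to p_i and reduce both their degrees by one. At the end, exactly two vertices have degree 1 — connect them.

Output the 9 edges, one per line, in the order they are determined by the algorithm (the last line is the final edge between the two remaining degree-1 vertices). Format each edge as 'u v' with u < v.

Initial degrees: {1:1, 2:3, 3:2, 4:1, 5:2, 6:3, 7:1, 8:2, 9:1, 10:2}
Step 1: smallest deg-1 vertex = 1, p_1 = 6. Add edge {1,6}. Now deg[1]=0, deg[6]=2.
Step 2: smallest deg-1 vertex = 4, p_2 = 10. Add edge {4,10}. Now deg[4]=0, deg[10]=1.
Step 3: smallest deg-1 vertex = 7, p_3 = 8. Add edge {7,8}. Now deg[7]=0, deg[8]=1.
Step 4: smallest deg-1 vertex = 8, p_4 = 5. Add edge {5,8}. Now deg[8]=0, deg[5]=1.
Step 5: smallest deg-1 vertex = 5, p_5 = 2. Add edge {2,5}. Now deg[5]=0, deg[2]=2.
Step 6: smallest deg-1 vertex = 9, p_6 = 3. Add edge {3,9}. Now deg[9]=0, deg[3]=1.
Step 7: smallest deg-1 vertex = 3, p_7 = 2. Add edge {2,3}. Now deg[3]=0, deg[2]=1.
Step 8: smallest deg-1 vertex = 2, p_8 = 6. Add edge {2,6}. Now deg[2]=0, deg[6]=1.
Final: two remaining deg-1 vertices are 6, 10. Add edge {6,10}.

Answer: 1 6
4 10
7 8
5 8
2 5
3 9
2 3
2 6
6 10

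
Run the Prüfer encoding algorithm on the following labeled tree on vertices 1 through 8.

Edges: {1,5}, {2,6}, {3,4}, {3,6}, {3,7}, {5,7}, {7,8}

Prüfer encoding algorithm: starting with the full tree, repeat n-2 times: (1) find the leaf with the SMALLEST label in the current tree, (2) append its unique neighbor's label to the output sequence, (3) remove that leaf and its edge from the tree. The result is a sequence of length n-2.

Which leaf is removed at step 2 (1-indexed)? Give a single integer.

Answer: 2

Derivation:
Step 1: current leaves = {1,2,4,8}. Remove leaf 1 (neighbor: 5).
Step 2: current leaves = {2,4,5,8}. Remove leaf 2 (neighbor: 6).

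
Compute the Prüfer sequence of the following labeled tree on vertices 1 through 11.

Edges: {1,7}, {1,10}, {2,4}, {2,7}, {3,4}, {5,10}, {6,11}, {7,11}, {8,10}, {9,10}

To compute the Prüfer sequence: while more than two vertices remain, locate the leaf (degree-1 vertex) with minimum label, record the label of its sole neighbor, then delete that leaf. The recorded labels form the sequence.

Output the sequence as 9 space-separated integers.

Step 1: leaves = {3,5,6,8,9}. Remove smallest leaf 3, emit neighbor 4.
Step 2: leaves = {4,5,6,8,9}. Remove smallest leaf 4, emit neighbor 2.
Step 3: leaves = {2,5,6,8,9}. Remove smallest leaf 2, emit neighbor 7.
Step 4: leaves = {5,6,8,9}. Remove smallest leaf 5, emit neighbor 10.
Step 5: leaves = {6,8,9}. Remove smallest leaf 6, emit neighbor 11.
Step 6: leaves = {8,9,11}. Remove smallest leaf 8, emit neighbor 10.
Step 7: leaves = {9,11}. Remove smallest leaf 9, emit neighbor 10.
Step 8: leaves = {10,11}. Remove smallest leaf 10, emit neighbor 1.
Step 9: leaves = {1,11}. Remove smallest leaf 1, emit neighbor 7.
Done: 2 vertices remain (7, 11). Sequence = [4 2 7 10 11 10 10 1 7]

Answer: 4 2 7 10 11 10 10 1 7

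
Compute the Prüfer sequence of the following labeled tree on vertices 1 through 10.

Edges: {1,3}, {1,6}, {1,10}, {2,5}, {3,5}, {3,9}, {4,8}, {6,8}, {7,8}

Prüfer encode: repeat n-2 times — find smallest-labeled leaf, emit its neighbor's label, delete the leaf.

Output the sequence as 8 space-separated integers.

Answer: 5 8 3 8 6 1 3 1

Derivation:
Step 1: leaves = {2,4,7,9,10}. Remove smallest leaf 2, emit neighbor 5.
Step 2: leaves = {4,5,7,9,10}. Remove smallest leaf 4, emit neighbor 8.
Step 3: leaves = {5,7,9,10}. Remove smallest leaf 5, emit neighbor 3.
Step 4: leaves = {7,9,10}. Remove smallest leaf 7, emit neighbor 8.
Step 5: leaves = {8,9,10}. Remove smallest leaf 8, emit neighbor 6.
Step 6: leaves = {6,9,10}. Remove smallest leaf 6, emit neighbor 1.
Step 7: leaves = {9,10}. Remove smallest leaf 9, emit neighbor 3.
Step 8: leaves = {3,10}. Remove smallest leaf 3, emit neighbor 1.
Done: 2 vertices remain (1, 10). Sequence = [5 8 3 8 6 1 3 1]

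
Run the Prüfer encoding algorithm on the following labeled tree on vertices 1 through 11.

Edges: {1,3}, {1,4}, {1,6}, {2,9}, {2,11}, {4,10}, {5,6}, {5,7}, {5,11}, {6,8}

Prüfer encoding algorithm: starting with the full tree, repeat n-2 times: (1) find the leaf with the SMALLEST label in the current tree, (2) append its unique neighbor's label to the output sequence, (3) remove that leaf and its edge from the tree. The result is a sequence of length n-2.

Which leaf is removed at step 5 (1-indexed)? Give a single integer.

Answer: 2

Derivation:
Step 1: current leaves = {3,7,8,9,10}. Remove leaf 3 (neighbor: 1).
Step 2: current leaves = {7,8,9,10}. Remove leaf 7 (neighbor: 5).
Step 3: current leaves = {8,9,10}. Remove leaf 8 (neighbor: 6).
Step 4: current leaves = {9,10}. Remove leaf 9 (neighbor: 2).
Step 5: current leaves = {2,10}. Remove leaf 2 (neighbor: 11).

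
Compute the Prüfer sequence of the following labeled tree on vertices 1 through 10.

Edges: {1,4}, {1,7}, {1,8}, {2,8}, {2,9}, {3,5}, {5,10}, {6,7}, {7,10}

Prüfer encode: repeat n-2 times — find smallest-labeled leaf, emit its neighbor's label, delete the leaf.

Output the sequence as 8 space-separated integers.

Answer: 5 1 10 7 2 8 1 7

Derivation:
Step 1: leaves = {3,4,6,9}. Remove smallest leaf 3, emit neighbor 5.
Step 2: leaves = {4,5,6,9}. Remove smallest leaf 4, emit neighbor 1.
Step 3: leaves = {5,6,9}. Remove smallest leaf 5, emit neighbor 10.
Step 4: leaves = {6,9,10}. Remove smallest leaf 6, emit neighbor 7.
Step 5: leaves = {9,10}. Remove smallest leaf 9, emit neighbor 2.
Step 6: leaves = {2,10}. Remove smallest leaf 2, emit neighbor 8.
Step 7: leaves = {8,10}. Remove smallest leaf 8, emit neighbor 1.
Step 8: leaves = {1,10}. Remove smallest leaf 1, emit neighbor 7.
Done: 2 vertices remain (7, 10). Sequence = [5 1 10 7 2 8 1 7]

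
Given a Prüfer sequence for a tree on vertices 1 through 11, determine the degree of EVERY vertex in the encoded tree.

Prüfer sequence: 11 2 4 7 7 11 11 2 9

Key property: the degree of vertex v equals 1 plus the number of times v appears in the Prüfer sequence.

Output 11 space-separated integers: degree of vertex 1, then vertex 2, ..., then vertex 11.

p_1 = 11: count[11] becomes 1
p_2 = 2: count[2] becomes 1
p_3 = 4: count[4] becomes 1
p_4 = 7: count[7] becomes 1
p_5 = 7: count[7] becomes 2
p_6 = 11: count[11] becomes 2
p_7 = 11: count[11] becomes 3
p_8 = 2: count[2] becomes 2
p_9 = 9: count[9] becomes 1
Degrees (1 + count): deg[1]=1+0=1, deg[2]=1+2=3, deg[3]=1+0=1, deg[4]=1+1=2, deg[5]=1+0=1, deg[6]=1+0=1, deg[7]=1+2=3, deg[8]=1+0=1, deg[9]=1+1=2, deg[10]=1+0=1, deg[11]=1+3=4

Answer: 1 3 1 2 1 1 3 1 2 1 4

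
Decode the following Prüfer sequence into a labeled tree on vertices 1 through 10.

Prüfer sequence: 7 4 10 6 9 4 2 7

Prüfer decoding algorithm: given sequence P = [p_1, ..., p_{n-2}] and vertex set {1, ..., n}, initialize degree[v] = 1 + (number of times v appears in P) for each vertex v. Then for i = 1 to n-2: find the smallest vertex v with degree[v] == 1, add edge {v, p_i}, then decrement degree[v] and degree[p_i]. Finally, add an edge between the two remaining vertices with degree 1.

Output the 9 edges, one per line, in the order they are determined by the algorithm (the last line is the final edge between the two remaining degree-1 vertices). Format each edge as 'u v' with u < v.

Answer: 1 7
3 4
5 10
6 8
6 9
4 9
2 4
2 7
7 10

Derivation:
Initial degrees: {1:1, 2:2, 3:1, 4:3, 5:1, 6:2, 7:3, 8:1, 9:2, 10:2}
Step 1: smallest deg-1 vertex = 1, p_1 = 7. Add edge {1,7}. Now deg[1]=0, deg[7]=2.
Step 2: smallest deg-1 vertex = 3, p_2 = 4. Add edge {3,4}. Now deg[3]=0, deg[4]=2.
Step 3: smallest deg-1 vertex = 5, p_3 = 10. Add edge {5,10}. Now deg[5]=0, deg[10]=1.
Step 4: smallest deg-1 vertex = 8, p_4 = 6. Add edge {6,8}. Now deg[8]=0, deg[6]=1.
Step 5: smallest deg-1 vertex = 6, p_5 = 9. Add edge {6,9}. Now deg[6]=0, deg[9]=1.
Step 6: smallest deg-1 vertex = 9, p_6 = 4. Add edge {4,9}. Now deg[9]=0, deg[4]=1.
Step 7: smallest deg-1 vertex = 4, p_7 = 2. Add edge {2,4}. Now deg[4]=0, deg[2]=1.
Step 8: smallest deg-1 vertex = 2, p_8 = 7. Add edge {2,7}. Now deg[2]=0, deg[7]=1.
Final: two remaining deg-1 vertices are 7, 10. Add edge {7,10}.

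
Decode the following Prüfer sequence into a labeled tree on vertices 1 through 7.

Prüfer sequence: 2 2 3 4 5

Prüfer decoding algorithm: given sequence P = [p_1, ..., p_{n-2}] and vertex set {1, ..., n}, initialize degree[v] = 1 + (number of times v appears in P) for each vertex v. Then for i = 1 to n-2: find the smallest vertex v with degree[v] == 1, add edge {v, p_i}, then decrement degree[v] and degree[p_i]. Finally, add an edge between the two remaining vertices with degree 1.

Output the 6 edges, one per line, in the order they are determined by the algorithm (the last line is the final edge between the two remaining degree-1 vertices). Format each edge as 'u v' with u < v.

Initial degrees: {1:1, 2:3, 3:2, 4:2, 5:2, 6:1, 7:1}
Step 1: smallest deg-1 vertex = 1, p_1 = 2. Add edge {1,2}. Now deg[1]=0, deg[2]=2.
Step 2: smallest deg-1 vertex = 6, p_2 = 2. Add edge {2,6}. Now deg[6]=0, deg[2]=1.
Step 3: smallest deg-1 vertex = 2, p_3 = 3. Add edge {2,3}. Now deg[2]=0, deg[3]=1.
Step 4: smallest deg-1 vertex = 3, p_4 = 4. Add edge {3,4}. Now deg[3]=0, deg[4]=1.
Step 5: smallest deg-1 vertex = 4, p_5 = 5. Add edge {4,5}. Now deg[4]=0, deg[5]=1.
Final: two remaining deg-1 vertices are 5, 7. Add edge {5,7}.

Answer: 1 2
2 6
2 3
3 4
4 5
5 7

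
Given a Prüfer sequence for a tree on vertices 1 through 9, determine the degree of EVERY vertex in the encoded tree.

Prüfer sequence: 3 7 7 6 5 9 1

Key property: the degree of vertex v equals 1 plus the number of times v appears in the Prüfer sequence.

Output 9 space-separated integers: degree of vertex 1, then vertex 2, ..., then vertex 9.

p_1 = 3: count[3] becomes 1
p_2 = 7: count[7] becomes 1
p_3 = 7: count[7] becomes 2
p_4 = 6: count[6] becomes 1
p_5 = 5: count[5] becomes 1
p_6 = 9: count[9] becomes 1
p_7 = 1: count[1] becomes 1
Degrees (1 + count): deg[1]=1+1=2, deg[2]=1+0=1, deg[3]=1+1=2, deg[4]=1+0=1, deg[5]=1+1=2, deg[6]=1+1=2, deg[7]=1+2=3, deg[8]=1+0=1, deg[9]=1+1=2

Answer: 2 1 2 1 2 2 3 1 2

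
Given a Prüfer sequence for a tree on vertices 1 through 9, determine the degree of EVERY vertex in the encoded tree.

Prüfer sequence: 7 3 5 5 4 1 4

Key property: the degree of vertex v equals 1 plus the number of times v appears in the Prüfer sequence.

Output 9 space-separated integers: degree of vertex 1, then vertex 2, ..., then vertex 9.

p_1 = 7: count[7] becomes 1
p_2 = 3: count[3] becomes 1
p_3 = 5: count[5] becomes 1
p_4 = 5: count[5] becomes 2
p_5 = 4: count[4] becomes 1
p_6 = 1: count[1] becomes 1
p_7 = 4: count[4] becomes 2
Degrees (1 + count): deg[1]=1+1=2, deg[2]=1+0=1, deg[3]=1+1=2, deg[4]=1+2=3, deg[5]=1+2=3, deg[6]=1+0=1, deg[7]=1+1=2, deg[8]=1+0=1, deg[9]=1+0=1

Answer: 2 1 2 3 3 1 2 1 1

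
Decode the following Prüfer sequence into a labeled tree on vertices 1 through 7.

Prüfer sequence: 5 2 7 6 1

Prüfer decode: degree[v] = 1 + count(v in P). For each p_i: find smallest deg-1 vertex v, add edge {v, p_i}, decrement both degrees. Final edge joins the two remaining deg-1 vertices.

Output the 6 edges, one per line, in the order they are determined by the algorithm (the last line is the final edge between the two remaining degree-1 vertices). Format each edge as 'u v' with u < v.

Initial degrees: {1:2, 2:2, 3:1, 4:1, 5:2, 6:2, 7:2}
Step 1: smallest deg-1 vertex = 3, p_1 = 5. Add edge {3,5}. Now deg[3]=0, deg[5]=1.
Step 2: smallest deg-1 vertex = 4, p_2 = 2. Add edge {2,4}. Now deg[4]=0, deg[2]=1.
Step 3: smallest deg-1 vertex = 2, p_3 = 7. Add edge {2,7}. Now deg[2]=0, deg[7]=1.
Step 4: smallest deg-1 vertex = 5, p_4 = 6. Add edge {5,6}. Now deg[5]=0, deg[6]=1.
Step 5: smallest deg-1 vertex = 6, p_5 = 1. Add edge {1,6}. Now deg[6]=0, deg[1]=1.
Final: two remaining deg-1 vertices are 1, 7. Add edge {1,7}.

Answer: 3 5
2 4
2 7
5 6
1 6
1 7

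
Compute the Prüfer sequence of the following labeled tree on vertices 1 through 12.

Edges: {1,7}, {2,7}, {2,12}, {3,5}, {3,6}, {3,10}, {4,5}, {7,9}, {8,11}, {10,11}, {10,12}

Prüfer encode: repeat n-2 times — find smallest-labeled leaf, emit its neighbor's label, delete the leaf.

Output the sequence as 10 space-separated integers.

Step 1: leaves = {1,4,6,8,9}. Remove smallest leaf 1, emit neighbor 7.
Step 2: leaves = {4,6,8,9}. Remove smallest leaf 4, emit neighbor 5.
Step 3: leaves = {5,6,8,9}. Remove smallest leaf 5, emit neighbor 3.
Step 4: leaves = {6,8,9}. Remove smallest leaf 6, emit neighbor 3.
Step 5: leaves = {3,8,9}. Remove smallest leaf 3, emit neighbor 10.
Step 6: leaves = {8,9}. Remove smallest leaf 8, emit neighbor 11.
Step 7: leaves = {9,11}. Remove smallest leaf 9, emit neighbor 7.
Step 8: leaves = {7,11}. Remove smallest leaf 7, emit neighbor 2.
Step 9: leaves = {2,11}. Remove smallest leaf 2, emit neighbor 12.
Step 10: leaves = {11,12}. Remove smallest leaf 11, emit neighbor 10.
Done: 2 vertices remain (10, 12). Sequence = [7 5 3 3 10 11 7 2 12 10]

Answer: 7 5 3 3 10 11 7 2 12 10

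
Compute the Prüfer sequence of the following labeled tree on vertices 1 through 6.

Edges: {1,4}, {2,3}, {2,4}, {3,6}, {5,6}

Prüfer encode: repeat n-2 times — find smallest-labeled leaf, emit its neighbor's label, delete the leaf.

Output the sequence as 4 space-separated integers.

Step 1: leaves = {1,5}. Remove smallest leaf 1, emit neighbor 4.
Step 2: leaves = {4,5}. Remove smallest leaf 4, emit neighbor 2.
Step 3: leaves = {2,5}. Remove smallest leaf 2, emit neighbor 3.
Step 4: leaves = {3,5}. Remove smallest leaf 3, emit neighbor 6.
Done: 2 vertices remain (5, 6). Sequence = [4 2 3 6]

Answer: 4 2 3 6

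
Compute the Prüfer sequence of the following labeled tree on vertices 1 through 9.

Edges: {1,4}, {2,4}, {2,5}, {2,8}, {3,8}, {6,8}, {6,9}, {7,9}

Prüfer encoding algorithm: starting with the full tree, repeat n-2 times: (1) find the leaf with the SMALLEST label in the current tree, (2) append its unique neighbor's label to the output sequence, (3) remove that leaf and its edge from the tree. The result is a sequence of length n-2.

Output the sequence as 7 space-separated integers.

Step 1: leaves = {1,3,5,7}. Remove smallest leaf 1, emit neighbor 4.
Step 2: leaves = {3,4,5,7}. Remove smallest leaf 3, emit neighbor 8.
Step 3: leaves = {4,5,7}. Remove smallest leaf 4, emit neighbor 2.
Step 4: leaves = {5,7}. Remove smallest leaf 5, emit neighbor 2.
Step 5: leaves = {2,7}. Remove smallest leaf 2, emit neighbor 8.
Step 6: leaves = {7,8}. Remove smallest leaf 7, emit neighbor 9.
Step 7: leaves = {8,9}. Remove smallest leaf 8, emit neighbor 6.
Done: 2 vertices remain (6, 9). Sequence = [4 8 2 2 8 9 6]

Answer: 4 8 2 2 8 9 6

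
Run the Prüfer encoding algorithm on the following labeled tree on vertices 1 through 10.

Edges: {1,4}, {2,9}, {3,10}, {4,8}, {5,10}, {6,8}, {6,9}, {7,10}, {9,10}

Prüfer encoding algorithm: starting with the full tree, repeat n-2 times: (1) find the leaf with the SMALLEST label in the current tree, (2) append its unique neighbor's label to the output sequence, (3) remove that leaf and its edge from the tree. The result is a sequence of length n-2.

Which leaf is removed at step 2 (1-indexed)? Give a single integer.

Step 1: current leaves = {1,2,3,5,7}. Remove leaf 1 (neighbor: 4).
Step 2: current leaves = {2,3,4,5,7}. Remove leaf 2 (neighbor: 9).

Answer: 2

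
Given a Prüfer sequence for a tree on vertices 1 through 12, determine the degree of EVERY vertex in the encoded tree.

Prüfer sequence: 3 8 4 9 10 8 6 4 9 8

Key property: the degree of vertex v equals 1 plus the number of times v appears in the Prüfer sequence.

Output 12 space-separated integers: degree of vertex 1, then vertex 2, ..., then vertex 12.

Answer: 1 1 2 3 1 2 1 4 3 2 1 1

Derivation:
p_1 = 3: count[3] becomes 1
p_2 = 8: count[8] becomes 1
p_3 = 4: count[4] becomes 1
p_4 = 9: count[9] becomes 1
p_5 = 10: count[10] becomes 1
p_6 = 8: count[8] becomes 2
p_7 = 6: count[6] becomes 1
p_8 = 4: count[4] becomes 2
p_9 = 9: count[9] becomes 2
p_10 = 8: count[8] becomes 3
Degrees (1 + count): deg[1]=1+0=1, deg[2]=1+0=1, deg[3]=1+1=2, deg[4]=1+2=3, deg[5]=1+0=1, deg[6]=1+1=2, deg[7]=1+0=1, deg[8]=1+3=4, deg[9]=1+2=3, deg[10]=1+1=2, deg[11]=1+0=1, deg[12]=1+0=1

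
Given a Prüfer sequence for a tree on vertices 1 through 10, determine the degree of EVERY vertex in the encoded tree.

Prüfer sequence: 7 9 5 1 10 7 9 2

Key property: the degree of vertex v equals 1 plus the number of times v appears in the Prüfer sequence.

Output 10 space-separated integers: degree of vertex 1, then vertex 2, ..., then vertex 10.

Answer: 2 2 1 1 2 1 3 1 3 2

Derivation:
p_1 = 7: count[7] becomes 1
p_2 = 9: count[9] becomes 1
p_3 = 5: count[5] becomes 1
p_4 = 1: count[1] becomes 1
p_5 = 10: count[10] becomes 1
p_6 = 7: count[7] becomes 2
p_7 = 9: count[9] becomes 2
p_8 = 2: count[2] becomes 1
Degrees (1 + count): deg[1]=1+1=2, deg[2]=1+1=2, deg[3]=1+0=1, deg[4]=1+0=1, deg[5]=1+1=2, deg[6]=1+0=1, deg[7]=1+2=3, deg[8]=1+0=1, deg[9]=1+2=3, deg[10]=1+1=2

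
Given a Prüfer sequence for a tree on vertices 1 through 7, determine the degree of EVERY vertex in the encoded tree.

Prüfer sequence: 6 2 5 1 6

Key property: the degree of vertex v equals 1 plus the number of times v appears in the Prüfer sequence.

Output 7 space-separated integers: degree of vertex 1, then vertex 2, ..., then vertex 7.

Answer: 2 2 1 1 2 3 1

Derivation:
p_1 = 6: count[6] becomes 1
p_2 = 2: count[2] becomes 1
p_3 = 5: count[5] becomes 1
p_4 = 1: count[1] becomes 1
p_5 = 6: count[6] becomes 2
Degrees (1 + count): deg[1]=1+1=2, deg[2]=1+1=2, deg[3]=1+0=1, deg[4]=1+0=1, deg[5]=1+1=2, deg[6]=1+2=3, deg[7]=1+0=1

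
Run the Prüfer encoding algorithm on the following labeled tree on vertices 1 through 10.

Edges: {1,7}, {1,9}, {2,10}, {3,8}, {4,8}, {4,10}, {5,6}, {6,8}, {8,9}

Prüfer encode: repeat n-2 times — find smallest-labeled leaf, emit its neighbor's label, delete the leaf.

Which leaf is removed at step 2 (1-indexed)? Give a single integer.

Step 1: current leaves = {2,3,5,7}. Remove leaf 2 (neighbor: 10).
Step 2: current leaves = {3,5,7,10}. Remove leaf 3 (neighbor: 8).

Answer: 3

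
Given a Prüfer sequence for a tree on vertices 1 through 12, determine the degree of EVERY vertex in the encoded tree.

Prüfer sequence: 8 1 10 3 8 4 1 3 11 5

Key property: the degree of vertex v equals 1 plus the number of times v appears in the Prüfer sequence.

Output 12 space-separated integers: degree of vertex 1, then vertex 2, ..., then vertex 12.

Answer: 3 1 3 2 2 1 1 3 1 2 2 1

Derivation:
p_1 = 8: count[8] becomes 1
p_2 = 1: count[1] becomes 1
p_3 = 10: count[10] becomes 1
p_4 = 3: count[3] becomes 1
p_5 = 8: count[8] becomes 2
p_6 = 4: count[4] becomes 1
p_7 = 1: count[1] becomes 2
p_8 = 3: count[3] becomes 2
p_9 = 11: count[11] becomes 1
p_10 = 5: count[5] becomes 1
Degrees (1 + count): deg[1]=1+2=3, deg[2]=1+0=1, deg[3]=1+2=3, deg[4]=1+1=2, deg[5]=1+1=2, deg[6]=1+0=1, deg[7]=1+0=1, deg[8]=1+2=3, deg[9]=1+0=1, deg[10]=1+1=2, deg[11]=1+1=2, deg[12]=1+0=1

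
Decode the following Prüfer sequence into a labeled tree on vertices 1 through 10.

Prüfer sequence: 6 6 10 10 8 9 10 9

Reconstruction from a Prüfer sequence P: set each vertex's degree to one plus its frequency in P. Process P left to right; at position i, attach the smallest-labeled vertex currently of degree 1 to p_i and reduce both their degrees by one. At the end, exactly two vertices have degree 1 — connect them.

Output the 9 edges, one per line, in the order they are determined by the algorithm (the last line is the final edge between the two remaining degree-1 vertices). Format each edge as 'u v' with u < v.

Initial degrees: {1:1, 2:1, 3:1, 4:1, 5:1, 6:3, 7:1, 8:2, 9:3, 10:4}
Step 1: smallest deg-1 vertex = 1, p_1 = 6. Add edge {1,6}. Now deg[1]=0, deg[6]=2.
Step 2: smallest deg-1 vertex = 2, p_2 = 6. Add edge {2,6}. Now deg[2]=0, deg[6]=1.
Step 3: smallest deg-1 vertex = 3, p_3 = 10. Add edge {3,10}. Now deg[3]=0, deg[10]=3.
Step 4: smallest deg-1 vertex = 4, p_4 = 10. Add edge {4,10}. Now deg[4]=0, deg[10]=2.
Step 5: smallest deg-1 vertex = 5, p_5 = 8. Add edge {5,8}. Now deg[5]=0, deg[8]=1.
Step 6: smallest deg-1 vertex = 6, p_6 = 9. Add edge {6,9}. Now deg[6]=0, deg[9]=2.
Step 7: smallest deg-1 vertex = 7, p_7 = 10. Add edge {7,10}. Now deg[7]=0, deg[10]=1.
Step 8: smallest deg-1 vertex = 8, p_8 = 9. Add edge {8,9}. Now deg[8]=0, deg[9]=1.
Final: two remaining deg-1 vertices are 9, 10. Add edge {9,10}.

Answer: 1 6
2 6
3 10
4 10
5 8
6 9
7 10
8 9
9 10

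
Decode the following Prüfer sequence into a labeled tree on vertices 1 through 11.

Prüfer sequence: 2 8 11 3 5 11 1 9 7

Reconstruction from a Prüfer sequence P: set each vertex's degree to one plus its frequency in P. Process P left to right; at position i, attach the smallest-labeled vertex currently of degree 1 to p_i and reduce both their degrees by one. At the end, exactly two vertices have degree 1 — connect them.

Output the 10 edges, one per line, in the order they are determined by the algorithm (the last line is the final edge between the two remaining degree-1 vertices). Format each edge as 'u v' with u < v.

Initial degrees: {1:2, 2:2, 3:2, 4:1, 5:2, 6:1, 7:2, 8:2, 9:2, 10:1, 11:3}
Step 1: smallest deg-1 vertex = 4, p_1 = 2. Add edge {2,4}. Now deg[4]=0, deg[2]=1.
Step 2: smallest deg-1 vertex = 2, p_2 = 8. Add edge {2,8}. Now deg[2]=0, deg[8]=1.
Step 3: smallest deg-1 vertex = 6, p_3 = 11. Add edge {6,11}. Now deg[6]=0, deg[11]=2.
Step 4: smallest deg-1 vertex = 8, p_4 = 3. Add edge {3,8}. Now deg[8]=0, deg[3]=1.
Step 5: smallest deg-1 vertex = 3, p_5 = 5. Add edge {3,5}. Now deg[3]=0, deg[5]=1.
Step 6: smallest deg-1 vertex = 5, p_6 = 11. Add edge {5,11}. Now deg[5]=0, deg[11]=1.
Step 7: smallest deg-1 vertex = 10, p_7 = 1. Add edge {1,10}. Now deg[10]=0, deg[1]=1.
Step 8: smallest deg-1 vertex = 1, p_8 = 9. Add edge {1,9}. Now deg[1]=0, deg[9]=1.
Step 9: smallest deg-1 vertex = 9, p_9 = 7. Add edge {7,9}. Now deg[9]=0, deg[7]=1.
Final: two remaining deg-1 vertices are 7, 11. Add edge {7,11}.

Answer: 2 4
2 8
6 11
3 8
3 5
5 11
1 10
1 9
7 9
7 11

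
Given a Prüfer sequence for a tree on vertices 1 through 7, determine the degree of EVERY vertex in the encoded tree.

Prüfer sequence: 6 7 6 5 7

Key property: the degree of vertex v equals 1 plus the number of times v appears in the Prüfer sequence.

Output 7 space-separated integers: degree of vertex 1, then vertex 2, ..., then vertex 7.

Answer: 1 1 1 1 2 3 3

Derivation:
p_1 = 6: count[6] becomes 1
p_2 = 7: count[7] becomes 1
p_3 = 6: count[6] becomes 2
p_4 = 5: count[5] becomes 1
p_5 = 7: count[7] becomes 2
Degrees (1 + count): deg[1]=1+0=1, deg[2]=1+0=1, deg[3]=1+0=1, deg[4]=1+0=1, deg[5]=1+1=2, deg[6]=1+2=3, deg[7]=1+2=3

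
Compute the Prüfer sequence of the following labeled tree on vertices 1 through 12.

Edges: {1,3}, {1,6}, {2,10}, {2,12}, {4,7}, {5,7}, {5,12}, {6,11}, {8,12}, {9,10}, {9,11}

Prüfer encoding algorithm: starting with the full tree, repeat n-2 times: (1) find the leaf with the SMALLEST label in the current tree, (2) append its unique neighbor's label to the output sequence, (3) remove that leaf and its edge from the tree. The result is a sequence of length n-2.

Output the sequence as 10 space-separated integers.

Step 1: leaves = {3,4,8}. Remove smallest leaf 3, emit neighbor 1.
Step 2: leaves = {1,4,8}. Remove smallest leaf 1, emit neighbor 6.
Step 3: leaves = {4,6,8}. Remove smallest leaf 4, emit neighbor 7.
Step 4: leaves = {6,7,8}. Remove smallest leaf 6, emit neighbor 11.
Step 5: leaves = {7,8,11}. Remove smallest leaf 7, emit neighbor 5.
Step 6: leaves = {5,8,11}. Remove smallest leaf 5, emit neighbor 12.
Step 7: leaves = {8,11}. Remove smallest leaf 8, emit neighbor 12.
Step 8: leaves = {11,12}. Remove smallest leaf 11, emit neighbor 9.
Step 9: leaves = {9,12}. Remove smallest leaf 9, emit neighbor 10.
Step 10: leaves = {10,12}. Remove smallest leaf 10, emit neighbor 2.
Done: 2 vertices remain (2, 12). Sequence = [1 6 7 11 5 12 12 9 10 2]

Answer: 1 6 7 11 5 12 12 9 10 2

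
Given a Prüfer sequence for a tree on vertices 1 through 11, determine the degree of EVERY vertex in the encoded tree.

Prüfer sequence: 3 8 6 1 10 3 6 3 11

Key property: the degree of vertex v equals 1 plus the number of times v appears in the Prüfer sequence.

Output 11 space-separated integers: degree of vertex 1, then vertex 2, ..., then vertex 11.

Answer: 2 1 4 1 1 3 1 2 1 2 2

Derivation:
p_1 = 3: count[3] becomes 1
p_2 = 8: count[8] becomes 1
p_3 = 6: count[6] becomes 1
p_4 = 1: count[1] becomes 1
p_5 = 10: count[10] becomes 1
p_6 = 3: count[3] becomes 2
p_7 = 6: count[6] becomes 2
p_8 = 3: count[3] becomes 3
p_9 = 11: count[11] becomes 1
Degrees (1 + count): deg[1]=1+1=2, deg[2]=1+0=1, deg[3]=1+3=4, deg[4]=1+0=1, deg[5]=1+0=1, deg[6]=1+2=3, deg[7]=1+0=1, deg[8]=1+1=2, deg[9]=1+0=1, deg[10]=1+1=2, deg[11]=1+1=2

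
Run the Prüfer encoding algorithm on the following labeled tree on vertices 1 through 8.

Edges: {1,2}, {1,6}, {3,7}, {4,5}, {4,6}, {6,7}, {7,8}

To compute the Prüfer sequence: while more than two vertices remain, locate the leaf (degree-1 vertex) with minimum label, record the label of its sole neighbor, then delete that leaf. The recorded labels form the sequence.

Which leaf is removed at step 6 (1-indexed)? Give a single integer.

Answer: 6

Derivation:
Step 1: current leaves = {2,3,5,8}. Remove leaf 2 (neighbor: 1).
Step 2: current leaves = {1,3,5,8}. Remove leaf 1 (neighbor: 6).
Step 3: current leaves = {3,5,8}. Remove leaf 3 (neighbor: 7).
Step 4: current leaves = {5,8}. Remove leaf 5 (neighbor: 4).
Step 5: current leaves = {4,8}. Remove leaf 4 (neighbor: 6).
Step 6: current leaves = {6,8}. Remove leaf 6 (neighbor: 7).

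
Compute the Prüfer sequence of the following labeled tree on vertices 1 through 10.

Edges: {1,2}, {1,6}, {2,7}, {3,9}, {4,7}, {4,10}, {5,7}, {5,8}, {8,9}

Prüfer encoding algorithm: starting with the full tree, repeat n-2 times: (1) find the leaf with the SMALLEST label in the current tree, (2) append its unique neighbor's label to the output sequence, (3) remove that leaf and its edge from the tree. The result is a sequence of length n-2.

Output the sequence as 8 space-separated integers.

Answer: 9 1 2 7 8 5 7 4

Derivation:
Step 1: leaves = {3,6,10}. Remove smallest leaf 3, emit neighbor 9.
Step 2: leaves = {6,9,10}. Remove smallest leaf 6, emit neighbor 1.
Step 3: leaves = {1,9,10}. Remove smallest leaf 1, emit neighbor 2.
Step 4: leaves = {2,9,10}. Remove smallest leaf 2, emit neighbor 7.
Step 5: leaves = {9,10}. Remove smallest leaf 9, emit neighbor 8.
Step 6: leaves = {8,10}. Remove smallest leaf 8, emit neighbor 5.
Step 7: leaves = {5,10}. Remove smallest leaf 5, emit neighbor 7.
Step 8: leaves = {7,10}. Remove smallest leaf 7, emit neighbor 4.
Done: 2 vertices remain (4, 10). Sequence = [9 1 2 7 8 5 7 4]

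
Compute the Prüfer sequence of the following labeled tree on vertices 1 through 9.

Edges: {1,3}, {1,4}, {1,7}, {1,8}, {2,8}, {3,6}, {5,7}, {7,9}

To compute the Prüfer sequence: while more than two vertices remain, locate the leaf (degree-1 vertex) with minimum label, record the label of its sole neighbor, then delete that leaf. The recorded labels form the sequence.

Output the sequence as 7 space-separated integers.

Answer: 8 1 7 3 1 1 7

Derivation:
Step 1: leaves = {2,4,5,6,9}. Remove smallest leaf 2, emit neighbor 8.
Step 2: leaves = {4,5,6,8,9}. Remove smallest leaf 4, emit neighbor 1.
Step 3: leaves = {5,6,8,9}. Remove smallest leaf 5, emit neighbor 7.
Step 4: leaves = {6,8,9}. Remove smallest leaf 6, emit neighbor 3.
Step 5: leaves = {3,8,9}. Remove smallest leaf 3, emit neighbor 1.
Step 6: leaves = {8,9}. Remove smallest leaf 8, emit neighbor 1.
Step 7: leaves = {1,9}. Remove smallest leaf 1, emit neighbor 7.
Done: 2 vertices remain (7, 9). Sequence = [8 1 7 3 1 1 7]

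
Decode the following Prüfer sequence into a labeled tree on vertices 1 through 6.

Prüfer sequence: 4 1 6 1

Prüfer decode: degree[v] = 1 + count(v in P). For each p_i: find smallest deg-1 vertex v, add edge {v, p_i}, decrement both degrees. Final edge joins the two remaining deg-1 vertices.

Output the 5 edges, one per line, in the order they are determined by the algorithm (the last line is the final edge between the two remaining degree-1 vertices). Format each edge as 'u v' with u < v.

Answer: 2 4
1 3
4 6
1 5
1 6

Derivation:
Initial degrees: {1:3, 2:1, 3:1, 4:2, 5:1, 6:2}
Step 1: smallest deg-1 vertex = 2, p_1 = 4. Add edge {2,4}. Now deg[2]=0, deg[4]=1.
Step 2: smallest deg-1 vertex = 3, p_2 = 1. Add edge {1,3}. Now deg[3]=0, deg[1]=2.
Step 3: smallest deg-1 vertex = 4, p_3 = 6. Add edge {4,6}. Now deg[4]=0, deg[6]=1.
Step 4: smallest deg-1 vertex = 5, p_4 = 1. Add edge {1,5}. Now deg[5]=0, deg[1]=1.
Final: two remaining deg-1 vertices are 1, 6. Add edge {1,6}.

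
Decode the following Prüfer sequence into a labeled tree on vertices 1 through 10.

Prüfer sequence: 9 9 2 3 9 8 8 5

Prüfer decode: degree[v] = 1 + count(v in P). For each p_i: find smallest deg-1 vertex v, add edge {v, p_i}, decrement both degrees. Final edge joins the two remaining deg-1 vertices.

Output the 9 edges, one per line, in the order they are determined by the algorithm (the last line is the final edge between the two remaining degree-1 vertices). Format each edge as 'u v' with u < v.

Initial degrees: {1:1, 2:2, 3:2, 4:1, 5:2, 6:1, 7:1, 8:3, 9:4, 10:1}
Step 1: smallest deg-1 vertex = 1, p_1 = 9. Add edge {1,9}. Now deg[1]=0, deg[9]=3.
Step 2: smallest deg-1 vertex = 4, p_2 = 9. Add edge {4,9}. Now deg[4]=0, deg[9]=2.
Step 3: smallest deg-1 vertex = 6, p_3 = 2. Add edge {2,6}. Now deg[6]=0, deg[2]=1.
Step 4: smallest deg-1 vertex = 2, p_4 = 3. Add edge {2,3}. Now deg[2]=0, deg[3]=1.
Step 5: smallest deg-1 vertex = 3, p_5 = 9. Add edge {3,9}. Now deg[3]=0, deg[9]=1.
Step 6: smallest deg-1 vertex = 7, p_6 = 8. Add edge {7,8}. Now deg[7]=0, deg[8]=2.
Step 7: smallest deg-1 vertex = 9, p_7 = 8. Add edge {8,9}. Now deg[9]=0, deg[8]=1.
Step 8: smallest deg-1 vertex = 8, p_8 = 5. Add edge {5,8}. Now deg[8]=0, deg[5]=1.
Final: two remaining deg-1 vertices are 5, 10. Add edge {5,10}.

Answer: 1 9
4 9
2 6
2 3
3 9
7 8
8 9
5 8
5 10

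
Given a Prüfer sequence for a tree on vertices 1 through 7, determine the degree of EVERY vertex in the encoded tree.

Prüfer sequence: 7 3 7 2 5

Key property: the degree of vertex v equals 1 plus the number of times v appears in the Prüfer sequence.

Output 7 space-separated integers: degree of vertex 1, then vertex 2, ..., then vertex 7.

p_1 = 7: count[7] becomes 1
p_2 = 3: count[3] becomes 1
p_3 = 7: count[7] becomes 2
p_4 = 2: count[2] becomes 1
p_5 = 5: count[5] becomes 1
Degrees (1 + count): deg[1]=1+0=1, deg[2]=1+1=2, deg[3]=1+1=2, deg[4]=1+0=1, deg[5]=1+1=2, deg[6]=1+0=1, deg[7]=1+2=3

Answer: 1 2 2 1 2 1 3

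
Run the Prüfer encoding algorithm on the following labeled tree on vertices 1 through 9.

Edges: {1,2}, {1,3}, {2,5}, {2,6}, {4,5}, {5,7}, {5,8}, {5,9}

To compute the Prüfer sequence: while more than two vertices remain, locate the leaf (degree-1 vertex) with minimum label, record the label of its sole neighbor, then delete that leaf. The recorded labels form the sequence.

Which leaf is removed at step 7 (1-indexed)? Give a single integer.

Answer: 8

Derivation:
Step 1: current leaves = {3,4,6,7,8,9}. Remove leaf 3 (neighbor: 1).
Step 2: current leaves = {1,4,6,7,8,9}. Remove leaf 1 (neighbor: 2).
Step 3: current leaves = {4,6,7,8,9}. Remove leaf 4 (neighbor: 5).
Step 4: current leaves = {6,7,8,9}. Remove leaf 6 (neighbor: 2).
Step 5: current leaves = {2,7,8,9}. Remove leaf 2 (neighbor: 5).
Step 6: current leaves = {7,8,9}. Remove leaf 7 (neighbor: 5).
Step 7: current leaves = {8,9}. Remove leaf 8 (neighbor: 5).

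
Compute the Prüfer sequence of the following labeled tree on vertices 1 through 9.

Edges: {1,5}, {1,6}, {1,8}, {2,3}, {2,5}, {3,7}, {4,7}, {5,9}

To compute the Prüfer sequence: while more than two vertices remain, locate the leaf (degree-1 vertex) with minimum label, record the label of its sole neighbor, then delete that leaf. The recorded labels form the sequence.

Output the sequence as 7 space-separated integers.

Step 1: leaves = {4,6,8,9}. Remove smallest leaf 4, emit neighbor 7.
Step 2: leaves = {6,7,8,9}. Remove smallest leaf 6, emit neighbor 1.
Step 3: leaves = {7,8,9}. Remove smallest leaf 7, emit neighbor 3.
Step 4: leaves = {3,8,9}. Remove smallest leaf 3, emit neighbor 2.
Step 5: leaves = {2,8,9}. Remove smallest leaf 2, emit neighbor 5.
Step 6: leaves = {8,9}. Remove smallest leaf 8, emit neighbor 1.
Step 7: leaves = {1,9}. Remove smallest leaf 1, emit neighbor 5.
Done: 2 vertices remain (5, 9). Sequence = [7 1 3 2 5 1 5]

Answer: 7 1 3 2 5 1 5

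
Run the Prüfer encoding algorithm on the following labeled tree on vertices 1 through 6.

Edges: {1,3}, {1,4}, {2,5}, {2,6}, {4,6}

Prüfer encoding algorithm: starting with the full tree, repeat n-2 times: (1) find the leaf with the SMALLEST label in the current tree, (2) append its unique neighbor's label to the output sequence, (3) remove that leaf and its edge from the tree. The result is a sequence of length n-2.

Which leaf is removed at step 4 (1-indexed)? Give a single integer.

Step 1: current leaves = {3,5}. Remove leaf 3 (neighbor: 1).
Step 2: current leaves = {1,5}. Remove leaf 1 (neighbor: 4).
Step 3: current leaves = {4,5}. Remove leaf 4 (neighbor: 6).
Step 4: current leaves = {5,6}. Remove leaf 5 (neighbor: 2).

Answer: 5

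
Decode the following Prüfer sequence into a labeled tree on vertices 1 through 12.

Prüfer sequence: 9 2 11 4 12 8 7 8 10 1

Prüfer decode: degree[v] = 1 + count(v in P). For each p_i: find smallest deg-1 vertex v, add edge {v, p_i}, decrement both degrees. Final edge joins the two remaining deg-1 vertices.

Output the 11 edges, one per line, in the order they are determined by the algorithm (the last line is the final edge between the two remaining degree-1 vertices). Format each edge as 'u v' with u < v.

Answer: 3 9
2 5
2 11
4 6
4 12
8 9
7 11
7 8
8 10
1 10
1 12

Derivation:
Initial degrees: {1:2, 2:2, 3:1, 4:2, 5:1, 6:1, 7:2, 8:3, 9:2, 10:2, 11:2, 12:2}
Step 1: smallest deg-1 vertex = 3, p_1 = 9. Add edge {3,9}. Now deg[3]=0, deg[9]=1.
Step 2: smallest deg-1 vertex = 5, p_2 = 2. Add edge {2,5}. Now deg[5]=0, deg[2]=1.
Step 3: smallest deg-1 vertex = 2, p_3 = 11. Add edge {2,11}. Now deg[2]=0, deg[11]=1.
Step 4: smallest deg-1 vertex = 6, p_4 = 4. Add edge {4,6}. Now deg[6]=0, deg[4]=1.
Step 5: smallest deg-1 vertex = 4, p_5 = 12. Add edge {4,12}. Now deg[4]=0, deg[12]=1.
Step 6: smallest deg-1 vertex = 9, p_6 = 8. Add edge {8,9}. Now deg[9]=0, deg[8]=2.
Step 7: smallest deg-1 vertex = 11, p_7 = 7. Add edge {7,11}. Now deg[11]=0, deg[7]=1.
Step 8: smallest deg-1 vertex = 7, p_8 = 8. Add edge {7,8}. Now deg[7]=0, deg[8]=1.
Step 9: smallest deg-1 vertex = 8, p_9 = 10. Add edge {8,10}. Now deg[8]=0, deg[10]=1.
Step 10: smallest deg-1 vertex = 10, p_10 = 1. Add edge {1,10}. Now deg[10]=0, deg[1]=1.
Final: two remaining deg-1 vertices are 1, 12. Add edge {1,12}.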